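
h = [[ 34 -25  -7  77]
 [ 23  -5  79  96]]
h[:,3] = [77, 96]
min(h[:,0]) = 23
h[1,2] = 79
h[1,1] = -5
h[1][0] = 23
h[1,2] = 79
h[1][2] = 79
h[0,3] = 77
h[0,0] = 34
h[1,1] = -5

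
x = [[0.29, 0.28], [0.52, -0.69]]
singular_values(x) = [0.87, 0.4]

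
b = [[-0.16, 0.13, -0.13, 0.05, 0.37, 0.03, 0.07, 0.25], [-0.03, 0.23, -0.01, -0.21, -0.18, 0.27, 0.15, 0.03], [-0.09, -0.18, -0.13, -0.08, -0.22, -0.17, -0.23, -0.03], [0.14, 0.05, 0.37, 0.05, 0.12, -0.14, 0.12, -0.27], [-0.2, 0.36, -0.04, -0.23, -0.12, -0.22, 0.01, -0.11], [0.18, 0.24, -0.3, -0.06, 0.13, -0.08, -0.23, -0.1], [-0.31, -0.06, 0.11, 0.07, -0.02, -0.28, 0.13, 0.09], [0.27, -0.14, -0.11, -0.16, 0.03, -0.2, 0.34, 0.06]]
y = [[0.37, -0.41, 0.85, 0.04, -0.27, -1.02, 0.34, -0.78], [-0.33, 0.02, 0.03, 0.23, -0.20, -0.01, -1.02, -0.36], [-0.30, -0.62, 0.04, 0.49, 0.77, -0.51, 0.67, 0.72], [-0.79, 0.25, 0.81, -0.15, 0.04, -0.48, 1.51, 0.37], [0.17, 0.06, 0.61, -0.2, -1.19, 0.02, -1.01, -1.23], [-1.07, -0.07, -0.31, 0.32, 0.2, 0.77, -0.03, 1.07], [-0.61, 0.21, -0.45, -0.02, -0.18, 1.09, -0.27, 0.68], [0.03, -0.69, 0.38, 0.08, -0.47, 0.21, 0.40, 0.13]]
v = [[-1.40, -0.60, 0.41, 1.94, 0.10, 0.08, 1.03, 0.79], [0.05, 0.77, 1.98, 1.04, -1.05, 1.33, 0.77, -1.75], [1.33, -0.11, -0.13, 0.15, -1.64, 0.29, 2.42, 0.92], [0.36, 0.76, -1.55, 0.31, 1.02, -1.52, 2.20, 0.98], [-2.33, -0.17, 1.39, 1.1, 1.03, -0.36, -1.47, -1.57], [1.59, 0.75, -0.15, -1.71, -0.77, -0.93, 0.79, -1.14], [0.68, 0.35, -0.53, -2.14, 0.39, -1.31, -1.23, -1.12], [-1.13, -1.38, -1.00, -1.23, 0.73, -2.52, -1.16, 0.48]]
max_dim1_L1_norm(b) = 1.32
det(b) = -0.00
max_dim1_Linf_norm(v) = 2.52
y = v @ b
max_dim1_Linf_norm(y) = 1.51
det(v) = 0.00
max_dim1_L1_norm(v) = 9.63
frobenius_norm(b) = 1.43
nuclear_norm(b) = 3.57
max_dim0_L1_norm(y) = 5.34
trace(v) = -1.10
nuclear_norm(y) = 9.52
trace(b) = -0.02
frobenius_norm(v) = 9.58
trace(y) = -0.28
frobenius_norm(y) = 4.66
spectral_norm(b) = 0.67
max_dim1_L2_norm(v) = 3.8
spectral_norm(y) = 3.12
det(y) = -0.00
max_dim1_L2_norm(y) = 2.1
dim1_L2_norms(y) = [1.69, 1.17, 1.59, 2.0, 2.1, 1.77, 1.54, 1.03]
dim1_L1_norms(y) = [4.08, 2.2, 4.12, 4.4, 4.49, 3.84, 3.51, 2.39]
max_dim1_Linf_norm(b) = 0.37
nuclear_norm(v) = 20.00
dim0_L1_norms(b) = [1.38, 1.39, 1.2, 0.91, 1.19, 1.39, 1.28, 0.94]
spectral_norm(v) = 5.61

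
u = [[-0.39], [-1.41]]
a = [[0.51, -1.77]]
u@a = [[-0.20, 0.69], [-0.72, 2.5]]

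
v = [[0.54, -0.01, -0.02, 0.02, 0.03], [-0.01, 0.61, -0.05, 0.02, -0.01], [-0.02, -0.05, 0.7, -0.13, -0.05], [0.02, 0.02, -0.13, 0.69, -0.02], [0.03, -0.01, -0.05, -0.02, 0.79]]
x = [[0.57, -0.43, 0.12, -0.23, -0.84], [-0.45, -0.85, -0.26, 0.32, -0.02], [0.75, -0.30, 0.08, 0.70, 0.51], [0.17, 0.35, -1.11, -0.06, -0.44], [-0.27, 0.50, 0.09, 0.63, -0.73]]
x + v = [[1.11, -0.44, 0.10, -0.21, -0.81],  [-0.46, -0.24, -0.31, 0.34, -0.03],  [0.73, -0.35, 0.78, 0.57, 0.46],  [0.19, 0.37, -1.24, 0.63, -0.46],  [-0.24, 0.49, 0.04, 0.61, 0.06]]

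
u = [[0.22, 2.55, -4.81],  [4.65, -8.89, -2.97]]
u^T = [[0.22, 4.65], [2.55, -8.89], [-4.81, -2.97]]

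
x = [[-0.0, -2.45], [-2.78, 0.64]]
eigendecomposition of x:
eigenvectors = [[-0.73, 0.64], [-0.69, -0.77]]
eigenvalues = [-2.31, 2.95]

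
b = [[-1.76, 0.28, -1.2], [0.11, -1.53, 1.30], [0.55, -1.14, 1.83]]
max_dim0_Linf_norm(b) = 1.83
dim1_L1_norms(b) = [3.24, 2.94, 3.52]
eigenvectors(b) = [[-0.32, 0.98, 0.31], [0.41, 0.20, -0.85], [0.85, -0.09, -0.41]]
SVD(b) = [[-0.53, -0.81, 0.26], [0.54, -0.55, -0.63], [0.66, -0.19, 0.73]] @ diag([3.348091045180302, 1.5167453362475043, 0.3158637968411639]) @ [[0.4, -0.51, 0.76], [0.83, 0.55, -0.06], [-0.39, 0.66, 0.65]]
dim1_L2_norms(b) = [2.15, 2.01, 2.23]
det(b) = 1.60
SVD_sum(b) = [[-0.71, 0.91, -1.33], [0.73, -0.94, 1.38], [0.88, -1.13, 1.66]] + [[-1.02,-0.68,0.08], [-0.70,-0.46,0.05], [-0.24,-0.16,0.02]] + [[-0.03, 0.05, 0.05],[0.08, -0.13, -0.13],[-0.09, 0.15, 0.15]]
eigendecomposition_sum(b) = [[-0.1, 0.23, -0.55], [0.13, -0.3, 0.71], [0.26, -0.61, 1.47]] + [[-1.55,-0.38,-0.4], [-0.31,-0.08,-0.08], [0.15,0.04,0.04]] + [[-0.11, 0.43, -0.25],  [0.29, -1.16, 0.67],  [0.14, -0.56, 0.32]]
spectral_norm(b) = 3.35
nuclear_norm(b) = 5.18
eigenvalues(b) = [1.07, -1.59, -0.94]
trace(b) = -1.46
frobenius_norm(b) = 3.69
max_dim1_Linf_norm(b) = 1.83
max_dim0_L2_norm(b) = 2.55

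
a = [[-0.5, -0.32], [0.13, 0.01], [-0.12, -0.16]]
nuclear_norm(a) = 0.73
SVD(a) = [[-0.94, 0.10], [0.18, -0.68], [-0.30, -0.72]] @ diag([0.6330727692514405, 0.0928378631395196]) @ [[0.83, 0.55], [-0.55, 0.83]]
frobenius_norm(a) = 0.64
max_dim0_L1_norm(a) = 0.75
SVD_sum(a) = [[-0.49, -0.33], [0.09, 0.06], [-0.16, -0.10]] + [[-0.01, 0.01],[0.04, -0.05],[0.04, -0.06]]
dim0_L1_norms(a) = [0.75, 0.49]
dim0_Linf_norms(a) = [0.5, 0.32]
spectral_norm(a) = 0.63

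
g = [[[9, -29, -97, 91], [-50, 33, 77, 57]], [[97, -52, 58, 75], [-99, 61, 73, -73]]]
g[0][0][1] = -29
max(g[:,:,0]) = 97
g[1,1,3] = -73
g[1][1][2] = 73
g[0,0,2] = -97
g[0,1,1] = 33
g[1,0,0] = 97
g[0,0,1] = -29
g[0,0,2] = -97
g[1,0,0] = 97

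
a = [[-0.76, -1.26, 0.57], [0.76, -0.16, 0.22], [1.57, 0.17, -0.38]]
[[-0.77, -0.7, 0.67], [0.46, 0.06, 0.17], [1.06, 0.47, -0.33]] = a@ [[0.65, 0.21, -0.02], [0.21, 0.33, -0.21], [-0.02, -0.21, 0.69]]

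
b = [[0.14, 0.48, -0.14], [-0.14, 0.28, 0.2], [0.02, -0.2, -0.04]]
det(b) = 0.00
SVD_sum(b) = [[0.04, 0.49, -0.01],[0.02, 0.26, -0.01],[-0.02, -0.20, 0.0]] + [[0.10, -0.01, -0.13],[-0.16, 0.02, 0.21],[0.04, -0.00, -0.05]] + [[0.00, -0.0, 0.00], [0.0, -0.00, 0.0], [0.00, -0.0, 0.00]]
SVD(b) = [[-0.83,  0.52,  0.20], [-0.44,  -0.84,  0.32], [0.33,  0.18,  0.93]] @ diag([0.5923015582733763, 0.314290297770424, 0.0006876003989529979]) @ [[-0.08, -1.00, 0.02], [0.61, -0.07, -0.79], [0.78, -0.05, 0.62]]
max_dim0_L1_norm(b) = 0.96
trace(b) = 0.38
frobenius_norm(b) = 0.67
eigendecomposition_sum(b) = [[0.07+0.12j, 0.24-0.22j, -0.07-0.18j], [(-0.07+0.05j), (0.14+0.13j), (0.1-0.05j)], [0.01-0.04j, (-0.1+0j), -0.02+0.05j]] + [[0.07-0.12j,0.24+0.22j,(-0.07+0.18j)],[-0.07-0.05j,0.14-0.13j,(0.1+0.05j)],[0.01+0.04j,(-0.1-0j),-0.02-0.05j]] + [[0.00+0.00j, -0j, 0j], [(-0-0j), (-0+0j), (-0-0j)], [0.00+0.00j, 0.00-0.00j, 0j]]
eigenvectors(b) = [[-0.83+0.00j, -0.83-0.00j, 0.79+0.00j], [-0.03-0.49j, (-0.03+0.49j), (-0.05+0j)], [0.19+0.17j, 0.19-0.17j, 0.62+0.00j]]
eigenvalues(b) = [(0.19+0.31j), (0.19-0.31j), 0j]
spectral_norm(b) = 0.59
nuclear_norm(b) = 0.91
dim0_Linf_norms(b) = [0.14, 0.48, 0.2]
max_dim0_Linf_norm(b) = 0.48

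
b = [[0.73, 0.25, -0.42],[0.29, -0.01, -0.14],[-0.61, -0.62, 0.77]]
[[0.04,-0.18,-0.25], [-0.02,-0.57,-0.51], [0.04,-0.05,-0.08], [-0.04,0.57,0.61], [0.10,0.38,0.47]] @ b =[[0.13, 0.17, -0.18], [0.13, 0.32, -0.3], [0.06, 0.06, -0.07], [-0.24, -0.39, 0.41], [-0.10, -0.27, 0.27]]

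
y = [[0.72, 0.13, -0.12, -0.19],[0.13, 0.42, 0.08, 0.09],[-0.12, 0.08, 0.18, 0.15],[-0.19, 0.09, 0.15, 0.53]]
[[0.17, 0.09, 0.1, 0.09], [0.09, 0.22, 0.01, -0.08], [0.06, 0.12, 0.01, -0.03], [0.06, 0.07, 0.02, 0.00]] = y@[[0.35, 0.15, 0.21, 0.21],  [0.00, 0.36, -0.09, -0.27],  [0.51, 0.65, 0.19, -0.02],  [0.09, -0.06, 0.08, 0.13]]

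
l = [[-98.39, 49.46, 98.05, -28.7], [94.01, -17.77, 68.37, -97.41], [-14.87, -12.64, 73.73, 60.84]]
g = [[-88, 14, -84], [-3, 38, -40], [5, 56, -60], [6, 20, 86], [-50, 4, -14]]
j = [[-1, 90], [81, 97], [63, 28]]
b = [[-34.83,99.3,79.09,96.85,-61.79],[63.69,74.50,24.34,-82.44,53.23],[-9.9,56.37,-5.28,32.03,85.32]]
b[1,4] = 53.23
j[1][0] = 81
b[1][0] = 63.69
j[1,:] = [81, 97]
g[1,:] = [-3, 38, -40]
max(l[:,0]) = 94.01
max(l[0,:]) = 98.05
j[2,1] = 28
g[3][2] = 86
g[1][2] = -40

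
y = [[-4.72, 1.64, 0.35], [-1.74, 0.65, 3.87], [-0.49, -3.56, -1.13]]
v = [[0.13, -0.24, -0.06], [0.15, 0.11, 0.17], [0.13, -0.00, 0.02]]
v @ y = [[-0.17, 0.27, -0.82], [-0.98, -0.29, 0.29], [-0.62, 0.14, 0.02]]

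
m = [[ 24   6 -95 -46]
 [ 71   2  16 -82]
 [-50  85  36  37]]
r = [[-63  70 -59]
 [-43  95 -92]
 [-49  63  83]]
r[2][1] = 63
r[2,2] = 83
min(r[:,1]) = 63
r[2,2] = 83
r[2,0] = -49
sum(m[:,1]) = 93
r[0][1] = 70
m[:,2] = [-95, 16, 36]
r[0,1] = 70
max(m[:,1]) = 85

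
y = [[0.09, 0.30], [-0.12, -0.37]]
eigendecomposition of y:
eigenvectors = [[0.95, -0.64],[-0.32, 0.77]]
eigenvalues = [-0.01, -0.27]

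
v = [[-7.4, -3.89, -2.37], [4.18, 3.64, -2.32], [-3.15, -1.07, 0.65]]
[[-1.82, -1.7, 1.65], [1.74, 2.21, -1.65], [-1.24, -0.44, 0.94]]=v@ [[0.38, -0.11, -0.24], [-0.11, 0.69, -0.07], [-0.24, -0.07, 0.17]]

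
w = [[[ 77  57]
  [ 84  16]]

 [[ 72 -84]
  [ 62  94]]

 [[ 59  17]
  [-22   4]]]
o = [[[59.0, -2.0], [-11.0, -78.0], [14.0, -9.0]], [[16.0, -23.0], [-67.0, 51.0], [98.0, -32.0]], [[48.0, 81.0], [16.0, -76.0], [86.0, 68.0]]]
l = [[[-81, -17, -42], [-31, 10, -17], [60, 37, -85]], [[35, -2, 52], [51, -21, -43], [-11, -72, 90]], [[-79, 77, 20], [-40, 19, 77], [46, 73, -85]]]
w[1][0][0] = 72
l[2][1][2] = 77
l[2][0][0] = -79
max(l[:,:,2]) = 90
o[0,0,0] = 59.0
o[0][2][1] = -9.0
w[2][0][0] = 59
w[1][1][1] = 94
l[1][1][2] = -43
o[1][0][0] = 16.0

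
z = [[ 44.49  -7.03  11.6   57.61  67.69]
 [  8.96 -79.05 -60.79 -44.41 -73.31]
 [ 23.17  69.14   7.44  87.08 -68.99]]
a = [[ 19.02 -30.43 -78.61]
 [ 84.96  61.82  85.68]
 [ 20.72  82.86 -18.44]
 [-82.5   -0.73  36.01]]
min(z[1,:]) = -79.05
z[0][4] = 67.69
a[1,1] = 61.82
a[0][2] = -78.61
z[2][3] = 87.08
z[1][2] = -60.79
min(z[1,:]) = -79.05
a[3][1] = -0.73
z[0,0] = 44.49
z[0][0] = 44.49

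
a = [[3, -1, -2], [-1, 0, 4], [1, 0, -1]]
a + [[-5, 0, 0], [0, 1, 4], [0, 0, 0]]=[[-2, -1, -2], [-1, 1, 8], [1, 0, -1]]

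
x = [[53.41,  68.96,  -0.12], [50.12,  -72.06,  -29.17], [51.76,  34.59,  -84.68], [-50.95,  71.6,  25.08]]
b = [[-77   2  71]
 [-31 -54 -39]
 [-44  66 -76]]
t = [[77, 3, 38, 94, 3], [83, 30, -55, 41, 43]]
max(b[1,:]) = -31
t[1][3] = 41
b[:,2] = [71, -39, -76]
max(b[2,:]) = 66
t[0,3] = 94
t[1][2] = -55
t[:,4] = [3, 43]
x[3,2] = 25.08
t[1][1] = 30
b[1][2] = -39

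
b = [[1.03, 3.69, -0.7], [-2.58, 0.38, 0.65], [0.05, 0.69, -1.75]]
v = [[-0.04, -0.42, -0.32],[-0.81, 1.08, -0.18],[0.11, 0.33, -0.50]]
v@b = [[1.03, -0.53, 0.32], [-3.63, -2.70, 1.58], [-0.76, 0.19, 1.01]]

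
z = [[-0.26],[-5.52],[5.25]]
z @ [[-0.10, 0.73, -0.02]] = [[0.03, -0.19, 0.01], [0.55, -4.03, 0.11], [-0.52, 3.83, -0.1]]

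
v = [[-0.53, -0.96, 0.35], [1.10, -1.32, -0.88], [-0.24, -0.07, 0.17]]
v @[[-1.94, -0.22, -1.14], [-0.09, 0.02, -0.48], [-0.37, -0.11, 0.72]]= [[0.99, 0.06, 1.32], [-1.69, -0.17, -1.25], [0.41, 0.03, 0.43]]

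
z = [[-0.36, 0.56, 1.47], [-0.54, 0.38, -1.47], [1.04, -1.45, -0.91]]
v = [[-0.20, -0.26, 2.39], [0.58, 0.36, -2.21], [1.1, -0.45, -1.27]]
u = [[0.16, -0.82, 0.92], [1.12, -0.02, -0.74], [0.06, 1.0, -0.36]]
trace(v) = -1.11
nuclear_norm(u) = 3.32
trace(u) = -0.22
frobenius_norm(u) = 2.12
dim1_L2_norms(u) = [1.24, 1.34, 1.06]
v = z + u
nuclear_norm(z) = 4.29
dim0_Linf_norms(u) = [1.12, 1.0, 0.92]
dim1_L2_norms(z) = [1.61, 1.61, 2.0]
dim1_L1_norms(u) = [1.9, 1.88, 1.42]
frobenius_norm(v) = 3.77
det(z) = 0.33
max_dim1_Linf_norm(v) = 2.39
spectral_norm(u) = 1.68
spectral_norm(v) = 3.62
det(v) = -0.84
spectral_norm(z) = 2.52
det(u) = 0.86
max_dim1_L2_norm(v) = 2.41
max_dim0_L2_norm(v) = 3.49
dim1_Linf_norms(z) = [1.47, 1.47, 1.45]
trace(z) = -0.89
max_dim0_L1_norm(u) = 2.02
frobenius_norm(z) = 3.04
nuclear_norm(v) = 4.86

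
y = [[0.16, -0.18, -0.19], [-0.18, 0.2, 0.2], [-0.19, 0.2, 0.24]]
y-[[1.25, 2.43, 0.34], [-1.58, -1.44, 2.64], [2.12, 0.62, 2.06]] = [[-1.09, -2.61, -0.53], [1.4, 1.64, -2.44], [-2.31, -0.42, -1.82]]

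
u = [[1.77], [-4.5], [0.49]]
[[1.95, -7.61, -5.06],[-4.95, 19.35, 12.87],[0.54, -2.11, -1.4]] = u@[[1.10, -4.30, -2.86]]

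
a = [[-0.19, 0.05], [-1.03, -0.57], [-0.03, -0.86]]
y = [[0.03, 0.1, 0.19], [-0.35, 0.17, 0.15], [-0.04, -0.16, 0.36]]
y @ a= [[-0.11, -0.22], [-0.11, -0.24], [0.16, -0.22]]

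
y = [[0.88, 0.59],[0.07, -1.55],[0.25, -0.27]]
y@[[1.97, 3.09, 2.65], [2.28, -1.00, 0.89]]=[[3.08, 2.13, 2.86],[-3.4, 1.77, -1.19],[-0.12, 1.04, 0.42]]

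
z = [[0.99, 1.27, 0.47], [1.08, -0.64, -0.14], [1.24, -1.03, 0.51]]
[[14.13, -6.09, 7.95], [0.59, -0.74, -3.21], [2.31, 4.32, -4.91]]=z@[[4.58, -2.76, 0.46], [5.72, -4.73, 5.65], [4.95, 5.63, 0.67]]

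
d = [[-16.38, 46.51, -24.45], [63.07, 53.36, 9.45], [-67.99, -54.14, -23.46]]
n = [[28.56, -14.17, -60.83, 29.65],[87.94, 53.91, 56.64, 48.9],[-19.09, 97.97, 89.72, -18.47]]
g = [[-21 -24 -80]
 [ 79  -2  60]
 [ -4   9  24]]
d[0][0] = -16.38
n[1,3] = 48.9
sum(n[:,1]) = 137.70999999999998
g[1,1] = -2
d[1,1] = 53.36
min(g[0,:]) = -80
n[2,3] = -18.47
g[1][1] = -2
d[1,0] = 63.07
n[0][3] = 29.65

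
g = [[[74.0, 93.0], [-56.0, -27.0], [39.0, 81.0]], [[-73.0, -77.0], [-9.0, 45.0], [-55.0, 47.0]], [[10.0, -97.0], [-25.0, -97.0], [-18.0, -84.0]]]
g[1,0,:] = [-73.0, -77.0]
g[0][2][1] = 81.0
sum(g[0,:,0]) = 57.0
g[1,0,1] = -77.0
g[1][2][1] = 47.0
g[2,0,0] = 10.0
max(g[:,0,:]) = 93.0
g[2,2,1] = -84.0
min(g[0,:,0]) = -56.0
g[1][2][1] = 47.0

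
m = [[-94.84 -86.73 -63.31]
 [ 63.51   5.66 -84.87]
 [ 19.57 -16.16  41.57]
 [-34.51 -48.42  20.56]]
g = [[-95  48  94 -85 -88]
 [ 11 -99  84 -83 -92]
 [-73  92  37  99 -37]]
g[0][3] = -85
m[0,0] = -94.84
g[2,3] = 99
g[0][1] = 48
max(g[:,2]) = 94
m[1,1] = 5.66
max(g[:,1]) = 92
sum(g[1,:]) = -179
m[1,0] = 63.51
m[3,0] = -34.51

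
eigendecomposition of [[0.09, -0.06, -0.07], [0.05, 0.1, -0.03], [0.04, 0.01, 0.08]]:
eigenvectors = [[-0.76+0.00j, -0.76-0.00j, 0.40+0.00j], [-0.07+0.51j, (-0.07-0.51j), (-0.71+0j)], [0.03+0.40j, (0.03-0.4j), 0.58+0.00j]]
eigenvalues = [(0.09+0.08j), (0.09-0.08j), (0.1+0j)]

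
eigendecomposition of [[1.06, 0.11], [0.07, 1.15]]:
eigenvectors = [[-0.9, -0.61], [0.44, -0.79]]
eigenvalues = [1.01, 1.2]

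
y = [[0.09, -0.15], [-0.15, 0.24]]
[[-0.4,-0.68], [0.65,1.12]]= y @ [[-1.55, -5.55],[1.72, 1.19]]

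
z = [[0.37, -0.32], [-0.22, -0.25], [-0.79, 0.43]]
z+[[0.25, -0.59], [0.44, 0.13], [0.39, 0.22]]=[[0.62, -0.91],[0.22, -0.12],[-0.40, 0.65]]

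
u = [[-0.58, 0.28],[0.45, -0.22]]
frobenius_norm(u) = 0.82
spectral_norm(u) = 0.82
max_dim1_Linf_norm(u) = 0.58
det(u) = 0.00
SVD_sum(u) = [[-0.58,0.28], [0.45,-0.22]] + [[-0.0, -0.0],  [-0.0, -0.0]]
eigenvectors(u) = [[-0.79, -0.44], [0.61, -0.9]]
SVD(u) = [[-0.79, 0.61], [0.61, 0.79]] @ diag([0.8159020495143394, 0.001961019709354096]) @ [[0.9, -0.44],[-0.44, -0.9]]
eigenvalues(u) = [-0.8, -0.0]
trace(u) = -0.80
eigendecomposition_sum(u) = [[-0.58, 0.28], [0.45, -0.22]] + [[-0.00, -0.00], [-0.0, -0.00]]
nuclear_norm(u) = 0.82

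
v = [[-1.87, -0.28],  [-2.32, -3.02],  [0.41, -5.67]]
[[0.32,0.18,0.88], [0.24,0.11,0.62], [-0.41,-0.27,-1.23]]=v @ [[-0.18, -0.1, -0.5], [0.06, 0.04, 0.18]]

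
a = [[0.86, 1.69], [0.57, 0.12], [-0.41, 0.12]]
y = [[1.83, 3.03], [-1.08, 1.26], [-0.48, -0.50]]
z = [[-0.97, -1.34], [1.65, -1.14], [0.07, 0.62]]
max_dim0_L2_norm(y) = 3.32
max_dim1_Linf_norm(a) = 1.69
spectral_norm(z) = 2.03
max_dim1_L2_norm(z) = 2.01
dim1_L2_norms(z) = [1.65, 2.01, 0.62]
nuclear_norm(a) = 2.54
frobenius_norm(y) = 3.97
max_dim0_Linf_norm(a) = 1.69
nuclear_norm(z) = 3.77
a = z + y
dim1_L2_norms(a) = [1.9, 0.58, 0.43]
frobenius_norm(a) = 2.03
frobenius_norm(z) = 2.67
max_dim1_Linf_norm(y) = 3.03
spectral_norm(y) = 3.65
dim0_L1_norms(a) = [1.84, 1.93]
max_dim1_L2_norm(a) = 1.9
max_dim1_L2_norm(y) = 3.54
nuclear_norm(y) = 5.22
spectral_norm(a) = 1.94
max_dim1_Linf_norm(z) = 1.65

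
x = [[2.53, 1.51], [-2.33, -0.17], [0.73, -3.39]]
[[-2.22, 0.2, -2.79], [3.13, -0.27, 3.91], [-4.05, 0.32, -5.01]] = x @ [[-1.41,  0.12,  -1.76],[0.89,  -0.07,  1.10]]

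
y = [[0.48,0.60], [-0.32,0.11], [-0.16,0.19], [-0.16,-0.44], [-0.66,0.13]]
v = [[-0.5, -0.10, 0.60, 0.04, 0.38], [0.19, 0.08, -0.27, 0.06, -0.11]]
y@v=[[-0.13, -0.00, 0.13, 0.06, 0.12],[0.18, 0.04, -0.22, -0.01, -0.13],[0.12, 0.03, -0.15, 0.0, -0.08],[-0.0, -0.02, 0.02, -0.03, -0.01],[0.35, 0.08, -0.43, -0.02, -0.27]]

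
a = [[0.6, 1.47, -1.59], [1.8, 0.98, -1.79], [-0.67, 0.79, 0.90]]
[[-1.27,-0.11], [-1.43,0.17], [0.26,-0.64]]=a @ [[-0.19,0.00], [-0.32,-0.43], [0.43,-0.33]]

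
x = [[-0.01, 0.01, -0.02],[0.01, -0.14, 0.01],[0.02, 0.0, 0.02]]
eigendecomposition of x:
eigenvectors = [[-0.52+0.47j,(-0.52-0.47j),(0.07+0j)], [0.02+0.03j,(0.02-0.03j),-1.00+0.00j], [(0.71+0j),(0.71-0j),(-0.01+0j)]]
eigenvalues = [(0.01+0.01j), (0.01-0.01j), (-0.14+0j)]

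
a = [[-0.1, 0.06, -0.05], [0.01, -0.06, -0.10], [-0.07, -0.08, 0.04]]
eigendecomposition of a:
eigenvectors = [[(0.32+0j), (0.67+0j), 0.67-0.00j], [(0.48+0j), -0.00+0.61j, -0.00-0.61j], [-0.81+0.00j, (0.24+0.35j), (0.24-0.35j)]]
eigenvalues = [(0.12+0j), (-0.12+0.03j), (-0.12-0.03j)]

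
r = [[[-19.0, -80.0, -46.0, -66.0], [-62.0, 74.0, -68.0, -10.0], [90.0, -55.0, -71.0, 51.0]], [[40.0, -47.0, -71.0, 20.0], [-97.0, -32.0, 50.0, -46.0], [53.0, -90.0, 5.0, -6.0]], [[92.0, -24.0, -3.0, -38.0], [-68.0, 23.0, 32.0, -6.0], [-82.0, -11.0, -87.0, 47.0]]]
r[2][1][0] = -68.0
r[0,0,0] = -19.0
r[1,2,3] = -6.0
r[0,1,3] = -10.0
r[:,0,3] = [-66.0, 20.0, -38.0]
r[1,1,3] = -46.0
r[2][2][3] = 47.0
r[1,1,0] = -97.0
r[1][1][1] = -32.0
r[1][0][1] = -47.0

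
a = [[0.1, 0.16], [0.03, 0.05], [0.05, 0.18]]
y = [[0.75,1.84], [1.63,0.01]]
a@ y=[[0.34, 0.19], [0.1, 0.06], [0.33, 0.09]]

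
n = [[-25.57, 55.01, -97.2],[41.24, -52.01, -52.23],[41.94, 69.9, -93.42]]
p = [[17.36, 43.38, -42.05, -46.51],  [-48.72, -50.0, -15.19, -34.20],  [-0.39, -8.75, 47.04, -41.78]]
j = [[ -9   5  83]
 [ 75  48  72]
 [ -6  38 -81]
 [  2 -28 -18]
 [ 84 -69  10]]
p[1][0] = -48.72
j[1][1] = 48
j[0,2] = 83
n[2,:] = [41.94, 69.9, -93.42]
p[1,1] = -50.0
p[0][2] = -42.05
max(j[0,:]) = 83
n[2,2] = -93.42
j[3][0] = 2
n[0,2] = -97.2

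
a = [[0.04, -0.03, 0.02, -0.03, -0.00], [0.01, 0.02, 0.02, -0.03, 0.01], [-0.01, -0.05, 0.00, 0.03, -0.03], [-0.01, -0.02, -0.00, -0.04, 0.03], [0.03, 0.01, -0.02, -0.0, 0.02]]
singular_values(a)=[0.08, 0.07, 0.05, 0.04, 0.0]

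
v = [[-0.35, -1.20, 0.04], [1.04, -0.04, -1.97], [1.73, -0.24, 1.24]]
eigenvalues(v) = [(-0.61+1.55j), (-0.61-1.55j), (2.08+0j)]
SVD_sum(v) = [[0.01,  -0.01,  0.1], [-0.13,  0.13,  -1.88], [0.09,  -0.09,  1.36]] + [[-0.34, 0.0, 0.02], [1.17, -0.01, -0.08], [1.64, -0.01, -0.11]] + [[-0.01,-1.20,-0.08], [-0.0,-0.16,-0.01], [-0.00,-0.14,-0.01]]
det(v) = 5.81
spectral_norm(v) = 2.33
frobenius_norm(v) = 3.33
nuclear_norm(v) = 5.60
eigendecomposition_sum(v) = [[-0.32+0.65j,(-0.49-0.1j),(-0.24-0.32j)], [0.79+0.55j,(-0.23+0.62j),(-0.48+0.25j)], [0.50-0.12j,(0.17+0.31j),(-0.07+0.28j)]] + [[-0.32-0.65j, -0.49+0.10j, (-0.24+0.32j)],[(0.79-0.55j), -0.23-0.62j, -0.48-0.25j],[0.50+0.12j, 0.17-0.31j, (-0.07-0.28j)]] + [[(0.28+0j), (-0.22-0j), 0.53-0.00j], [(-0.54-0j), 0.42+0.00j, (-1.02+0j)], [0.73+0.00j, (-0.57-0j), (1.38-0j)]]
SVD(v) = [[0.04,0.17,0.98], [-0.81,-0.57,0.13], [0.59,-0.8,0.11]] @ diag([2.333222155777057, 2.047340484363245, 1.2168694724079248]) @ [[0.07, -0.07, 1.0],[-1.00, 0.01, 0.07],[-0.01, -1.0, -0.07]]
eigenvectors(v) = [[0.09+0.55j, 0.09-0.55j, (0.29+0j)], [0.74+0.00j, 0.74-0.00j, -0.57+0.00j], [0.26-0.29j, 0.26+0.29j, (0.77+0j)]]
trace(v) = 0.85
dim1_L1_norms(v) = [1.59, 3.05, 3.21]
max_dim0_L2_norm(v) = 2.33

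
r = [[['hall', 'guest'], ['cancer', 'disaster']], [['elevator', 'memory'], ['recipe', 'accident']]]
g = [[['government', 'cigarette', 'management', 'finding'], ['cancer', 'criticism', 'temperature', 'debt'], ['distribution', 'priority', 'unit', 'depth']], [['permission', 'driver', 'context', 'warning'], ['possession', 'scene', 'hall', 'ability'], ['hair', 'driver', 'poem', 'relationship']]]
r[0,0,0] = 'hall'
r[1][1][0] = 'recipe'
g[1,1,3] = 'ability'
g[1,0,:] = ['permission', 'driver', 'context', 'warning']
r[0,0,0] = 'hall'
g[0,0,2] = 'management'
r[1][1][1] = 'accident'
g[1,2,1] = 'driver'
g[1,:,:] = [['permission', 'driver', 'context', 'warning'], ['possession', 'scene', 'hall', 'ability'], ['hair', 'driver', 'poem', 'relationship']]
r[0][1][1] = 'disaster'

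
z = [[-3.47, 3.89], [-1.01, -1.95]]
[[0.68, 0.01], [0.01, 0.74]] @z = [[-2.37, 2.63], [-0.78, -1.4]]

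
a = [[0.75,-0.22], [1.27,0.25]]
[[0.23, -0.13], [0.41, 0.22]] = a @ [[0.32, 0.03], [0.03, 0.71]]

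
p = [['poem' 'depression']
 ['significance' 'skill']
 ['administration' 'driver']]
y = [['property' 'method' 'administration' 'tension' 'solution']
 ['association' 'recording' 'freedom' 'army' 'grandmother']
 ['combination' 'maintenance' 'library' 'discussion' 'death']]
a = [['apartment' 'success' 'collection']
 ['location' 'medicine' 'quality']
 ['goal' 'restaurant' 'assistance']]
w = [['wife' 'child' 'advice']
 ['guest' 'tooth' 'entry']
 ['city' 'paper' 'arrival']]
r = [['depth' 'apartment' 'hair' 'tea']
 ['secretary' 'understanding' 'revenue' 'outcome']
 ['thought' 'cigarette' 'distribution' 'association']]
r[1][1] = 'understanding'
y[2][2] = 'library'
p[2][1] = 'driver'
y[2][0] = 'combination'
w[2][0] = 'city'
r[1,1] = 'understanding'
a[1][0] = 'location'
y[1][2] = 'freedom'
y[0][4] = 'solution'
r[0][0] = 'depth'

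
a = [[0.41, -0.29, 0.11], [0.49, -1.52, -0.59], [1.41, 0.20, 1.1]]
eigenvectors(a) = [[-0.17, -0.51, -0.17],[0.17, -0.45, -0.97],[-0.97, 0.73, 0.18]]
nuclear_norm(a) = 3.58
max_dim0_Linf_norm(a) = 1.52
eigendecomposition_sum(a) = [[0.28, -0.02, 0.18],[-0.27, 0.02, -0.18],[1.55, -0.09, 1.02]] + [[-0.00,0.00,0.0],[-0.0,0.00,0.0],[0.01,-0.0,-0.00]] + [[0.14, -0.28, -0.07],[0.77, -1.54, -0.41],[-0.14, 0.29, 0.08]]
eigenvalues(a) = [1.32, -0.0, -1.32]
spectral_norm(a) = 1.85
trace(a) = -0.01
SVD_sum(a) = [[0.16, 0.08, 0.16],[-0.40, -0.21, -0.40],[1.14, 0.60, 1.16]] + [[0.25, -0.37, -0.05],[0.89, -1.31, -0.19],[0.27, -0.41, -0.06]] + [[-0.00, -0.00, 0.00], [0.0, 0.00, -0.00], [0.0, 0.0, -0.0]]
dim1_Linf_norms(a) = [0.41, 1.52, 1.41]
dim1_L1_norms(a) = [0.81, 2.6, 2.71]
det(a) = 0.01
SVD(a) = [[-0.13, -0.26, -0.96], [0.33, -0.92, 0.21], [-0.94, -0.29, 0.21]] @ diag([1.8490473330342636, 1.7268524020472635, 0.0021775542410296294]) @ [[-0.66, -0.35, -0.67],  [-0.56, 0.82, 0.12],  [0.51, 0.45, -0.73]]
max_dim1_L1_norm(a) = 2.71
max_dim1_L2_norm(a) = 1.8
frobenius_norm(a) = 2.53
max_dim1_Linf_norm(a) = 1.52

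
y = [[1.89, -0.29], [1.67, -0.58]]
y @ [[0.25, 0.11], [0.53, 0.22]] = [[0.32, 0.14], [0.11, 0.06]]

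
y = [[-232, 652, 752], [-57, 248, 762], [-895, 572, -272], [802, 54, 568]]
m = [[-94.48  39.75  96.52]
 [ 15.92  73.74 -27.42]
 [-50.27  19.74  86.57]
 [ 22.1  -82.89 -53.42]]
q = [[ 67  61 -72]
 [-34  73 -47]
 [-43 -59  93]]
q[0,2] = -72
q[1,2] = -47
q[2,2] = 93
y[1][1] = 248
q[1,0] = -34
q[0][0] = 67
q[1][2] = -47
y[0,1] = 652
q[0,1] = 61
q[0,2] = -72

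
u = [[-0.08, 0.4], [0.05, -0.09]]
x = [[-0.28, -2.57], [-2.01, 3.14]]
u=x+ [[0.20, 2.97],[2.06, -3.23]]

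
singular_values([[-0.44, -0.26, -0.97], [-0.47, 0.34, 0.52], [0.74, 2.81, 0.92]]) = [3.14, 0.9, 0.64]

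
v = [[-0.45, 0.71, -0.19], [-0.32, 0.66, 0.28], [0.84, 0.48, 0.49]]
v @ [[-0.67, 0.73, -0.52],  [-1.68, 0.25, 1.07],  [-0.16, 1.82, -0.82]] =[[-0.86, -0.5, 1.15], [-0.94, 0.44, 0.64], [-1.45, 1.62, -0.32]]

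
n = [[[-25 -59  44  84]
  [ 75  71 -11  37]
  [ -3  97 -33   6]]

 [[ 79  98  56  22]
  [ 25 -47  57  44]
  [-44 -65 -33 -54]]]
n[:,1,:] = [[75, 71, -11, 37], [25, -47, 57, 44]]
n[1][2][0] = -44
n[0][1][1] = 71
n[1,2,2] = -33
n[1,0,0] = 79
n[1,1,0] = 25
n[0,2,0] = -3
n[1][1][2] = 57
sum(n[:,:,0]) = 107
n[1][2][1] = -65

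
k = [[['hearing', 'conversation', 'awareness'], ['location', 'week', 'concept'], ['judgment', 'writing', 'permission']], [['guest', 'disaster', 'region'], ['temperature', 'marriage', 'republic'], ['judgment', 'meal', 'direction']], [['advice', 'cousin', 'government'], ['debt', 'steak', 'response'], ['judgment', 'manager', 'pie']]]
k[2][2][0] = 'judgment'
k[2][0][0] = 'advice'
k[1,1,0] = 'temperature'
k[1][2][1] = 'meal'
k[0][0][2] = 'awareness'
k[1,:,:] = [['guest', 'disaster', 'region'], ['temperature', 'marriage', 'republic'], ['judgment', 'meal', 'direction']]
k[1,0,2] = 'region'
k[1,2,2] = 'direction'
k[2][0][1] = 'cousin'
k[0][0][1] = 'conversation'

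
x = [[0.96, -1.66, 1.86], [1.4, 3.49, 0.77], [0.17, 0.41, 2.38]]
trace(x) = 6.83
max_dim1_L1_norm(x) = 5.66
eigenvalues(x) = [(1.8+0.88j), (1.8-0.88j), (3.23+0j)]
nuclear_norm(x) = 8.26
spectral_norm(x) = 4.04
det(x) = 12.95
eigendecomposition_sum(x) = [[(0.79+1.1j), -0.46+1.46j, (1.93-2.54j)],[(-0.06-0.95j), (0.82-0.7j), -2.10+0.80j],[(-0.22+0.02j), (-0.17-0.18j), (0.2+0.48j)]] + [[(0.79-1.1j), (-0.46-1.46j), 1.93+2.54j], [-0.06+0.95j, (0.82+0.7j), -2.10-0.80j], [(-0.22-0.02j), (-0.17+0.18j), (0.2-0.48j)]] + [[(-0.61-0j), (-0.75-0j), (-2+0j)], [1.51+0.00j, 1.86+0.00j, (4.97-0j)], [0.61+0.00j, 0.74+0.00j, 1.99-0.00j]]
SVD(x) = [[0.21, 0.76, -0.61], [-0.95, 0.00, -0.32], [-0.24, 0.65, 0.72]] @ diag([4.035710691363376, 3.2341972828764645, 0.9920721501230797]) @ [[-0.29, -0.93, -0.23], [0.26, -0.3, 0.92], [-0.92, 0.21, 0.33]]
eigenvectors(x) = [[0.81+0.00j, (0.81-0j), 0.35+0.00j], [-0.48-0.30j, (-0.48+0.3j), -0.87+0.00j], [-0.07+0.11j, (-0.07-0.11j), -0.35+0.00j]]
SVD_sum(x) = [[-0.25,  -0.79,  -0.19],  [1.11,  3.56,  0.86],  [0.28,  0.90,  0.22]] + [[0.64, -0.75, 2.25], [0.00, -0.0, 0.01], [0.55, -0.64, 1.93]] + [[0.56, -0.13, -0.2], [0.29, -0.07, -0.1], [-0.66, 0.15, 0.24]]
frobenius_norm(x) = 5.27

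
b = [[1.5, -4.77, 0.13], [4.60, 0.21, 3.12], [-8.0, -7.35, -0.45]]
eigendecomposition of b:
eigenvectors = [[(-0.49+0j),(0.24-0.25j),0.24+0.25j], [(0.16+0j),(-0.23-0.47j),-0.23+0.47j], [0.86+0.00j,0.78+0.00j,0.78-0.00j]]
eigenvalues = [(2.8+0j), (-0.77+7.01j), (-0.77-7.01j)]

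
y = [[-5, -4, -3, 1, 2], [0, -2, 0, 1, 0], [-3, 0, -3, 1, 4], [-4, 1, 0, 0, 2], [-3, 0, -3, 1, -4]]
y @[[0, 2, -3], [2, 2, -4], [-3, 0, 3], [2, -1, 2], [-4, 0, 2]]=[[-5, -19, 28], [-2, -5, 10], [-5, -7, 10], [-6, -6, 12], [27, -7, -6]]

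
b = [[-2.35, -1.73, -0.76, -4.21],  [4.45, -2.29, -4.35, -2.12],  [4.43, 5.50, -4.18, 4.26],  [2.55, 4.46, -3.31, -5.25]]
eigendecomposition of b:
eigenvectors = [[(0.25-0.24j), (0.25+0.24j), 0.62+0.00j, (0.33+0j)], [-0.10-0.52j, -0.10+0.52j, 0.01+0.00j, -0.59+0.00j], [-0.64+0.00j, -0.64-0.00j, (0.75+0j), -0.44+0.00j], [-0.27-0.34j, (-0.27+0.34j), (-0.23+0j), 0.59+0.00j]]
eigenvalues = [(-3.25+8.4j), (-3.25-8.4j), (-1.72+0j), (-5.85+0j)]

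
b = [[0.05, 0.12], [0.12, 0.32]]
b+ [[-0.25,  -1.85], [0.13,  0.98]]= [[-0.2, -1.73], [0.25, 1.30]]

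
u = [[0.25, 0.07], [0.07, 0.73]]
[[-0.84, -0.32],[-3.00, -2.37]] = u @[[-2.26,-0.40], [-3.89,-3.21]]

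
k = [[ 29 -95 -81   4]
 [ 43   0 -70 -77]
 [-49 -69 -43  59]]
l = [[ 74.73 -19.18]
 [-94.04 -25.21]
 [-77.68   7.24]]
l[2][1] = 7.24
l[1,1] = -25.21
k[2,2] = -43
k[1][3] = -77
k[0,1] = -95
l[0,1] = -19.18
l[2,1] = 7.24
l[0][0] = 74.73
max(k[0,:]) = 29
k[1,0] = 43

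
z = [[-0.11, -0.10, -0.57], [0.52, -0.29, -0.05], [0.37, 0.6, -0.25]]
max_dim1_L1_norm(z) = 1.22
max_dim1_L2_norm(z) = 0.75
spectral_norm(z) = 0.76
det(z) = -0.26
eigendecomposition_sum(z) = [[(0.01+0.26j), (-0.17+0.12j), (-0.21-0.08j)], [0.17+0.09j, 0.02+0.16j, (-0.13+0.11j)], [(0.26-0.07j), 0.16+0.14j, -0.03+0.23j]] + [[0.01-0.26j, (-0.17-0.12j), (-0.21+0.08j)], [0.17-0.09j, 0.02-0.16j, -0.13-0.11j], [0.26+0.07j, (0.16-0.14j), (-0.03-0.23j)]] + [[(-0.13-0j), 0.24-0.00j, -0.16-0.00j], [0.17+0.00j, (-0.32+0j), (0.21+0j)], [-0.15-0.00j, 0.28-0.00j, (-0.18-0j)]]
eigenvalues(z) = [(-0.01+0.64j), (-0.01-0.64j), (-0.63+0j)]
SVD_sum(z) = [[0.07, 0.10, -0.06], [0.06, 0.07, -0.05], [0.4, 0.51, -0.34]] + [[-0.17, 0.1, -0.06],[0.47, -0.26, 0.16],[-0.03, 0.02, -0.01]] + [[-0.01,-0.29,-0.45], [-0.0,-0.1,-0.16], [0.00,0.07,0.11]]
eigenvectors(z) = [[(0.14-0.6j), 0.14+0.60j, (0.49+0j)], [-0.34-0.32j, -0.34+0.32j, -0.66+0.00j], [(-0.64+0j), (-0.64-0j), (0.57+0j)]]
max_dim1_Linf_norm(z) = 0.6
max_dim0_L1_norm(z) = 1.0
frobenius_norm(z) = 1.12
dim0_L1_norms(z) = [1.0, 0.99, 0.87]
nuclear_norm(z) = 1.93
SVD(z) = [[0.18, 0.35, 0.92], [0.14, -0.93, 0.33], [0.97, 0.07, -0.22]] @ diag([0.7560703316657922, 0.595464305068641, 0.5806719512460542]) @ [[0.55, 0.69, -0.47], [-0.84, 0.47, -0.28], [-0.02, -0.55, -0.84]]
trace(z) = -0.65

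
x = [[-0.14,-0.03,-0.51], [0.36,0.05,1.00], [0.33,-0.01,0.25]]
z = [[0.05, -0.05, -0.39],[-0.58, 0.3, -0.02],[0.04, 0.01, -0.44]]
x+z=[[-0.09, -0.08, -0.90], [-0.22, 0.35, 0.98], [0.37, 0.0, -0.19]]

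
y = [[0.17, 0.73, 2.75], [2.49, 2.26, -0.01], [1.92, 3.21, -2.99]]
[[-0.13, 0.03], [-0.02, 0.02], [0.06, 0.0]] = y@[[0.02, -0.0], [-0.03, 0.01], [-0.04, 0.01]]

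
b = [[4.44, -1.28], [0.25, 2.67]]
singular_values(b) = [4.66, 2.61]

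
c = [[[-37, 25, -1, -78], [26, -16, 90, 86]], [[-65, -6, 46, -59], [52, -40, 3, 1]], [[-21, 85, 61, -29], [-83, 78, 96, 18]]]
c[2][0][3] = -29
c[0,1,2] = 90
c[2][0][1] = 85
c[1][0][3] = -59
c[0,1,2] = 90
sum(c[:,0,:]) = -79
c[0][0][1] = 25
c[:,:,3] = [[-78, 86], [-59, 1], [-29, 18]]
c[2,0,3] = -29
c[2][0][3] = -29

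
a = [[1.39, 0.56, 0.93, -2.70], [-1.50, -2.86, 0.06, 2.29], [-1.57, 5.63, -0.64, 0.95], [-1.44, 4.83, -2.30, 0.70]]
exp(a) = [[4.42, 1.25, 6.66, -6.07], [-3.43, -0.03, -4.84, 5.14], [-10.76, 2.44, -11.26, 14.83], [-3.09, -1.14, -6.6, 5.64]]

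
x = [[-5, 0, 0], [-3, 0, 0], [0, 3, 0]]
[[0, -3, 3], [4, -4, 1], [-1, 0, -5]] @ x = [[9, 9, 0], [-8, 3, 0], [5, -15, 0]]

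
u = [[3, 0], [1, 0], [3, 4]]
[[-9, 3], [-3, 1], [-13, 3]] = u@[[-3, 1], [-1, 0]]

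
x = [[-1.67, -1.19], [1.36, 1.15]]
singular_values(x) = [2.71, 0.11]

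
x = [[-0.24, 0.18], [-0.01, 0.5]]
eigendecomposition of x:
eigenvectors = [[-1.00, -0.24], [-0.01, -0.97]]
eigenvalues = [-0.24, 0.5]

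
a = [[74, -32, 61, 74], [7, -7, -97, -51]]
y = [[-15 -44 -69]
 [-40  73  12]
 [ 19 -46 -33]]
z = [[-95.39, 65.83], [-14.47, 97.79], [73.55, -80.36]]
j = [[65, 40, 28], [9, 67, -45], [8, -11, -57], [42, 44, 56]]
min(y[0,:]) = -69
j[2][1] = -11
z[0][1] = 65.83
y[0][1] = -44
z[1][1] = 97.79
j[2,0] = 8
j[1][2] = -45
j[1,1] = 67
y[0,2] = -69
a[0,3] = 74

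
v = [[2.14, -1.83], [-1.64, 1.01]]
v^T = [[2.14, -1.64], [-1.83, 1.01]]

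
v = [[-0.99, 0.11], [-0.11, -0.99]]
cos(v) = [[0.55, 0.09], [-0.09, 0.55]]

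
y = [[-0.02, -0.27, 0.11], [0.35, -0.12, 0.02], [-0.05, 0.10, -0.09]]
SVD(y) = [[0.44, -0.83, 0.35], [0.85, 0.51, 0.14], [-0.30, 0.24, 0.93]] @ diag([0.40333672531772624, 0.28015091606577963, 0.04620552172065027]) @ [[0.75, -0.62, 0.23], [0.66, 0.66, -0.36], [-0.07, -0.42, -0.9]]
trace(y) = -0.23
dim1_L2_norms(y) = [0.29, 0.37, 0.14]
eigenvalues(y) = [(-0.09+0.31j), (-0.09-0.31j), (-0.05+0j)]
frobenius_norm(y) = 0.49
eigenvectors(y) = [[(-0.07-0.65j), (-0.07+0.65j), (0.02+0j)], [-0.72+0.00j, -0.72-0.00j, 0.38+0.00j], [(0.1+0.22j), 0.10-0.22j, 0.92+0.00j]]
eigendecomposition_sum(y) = [[(-0.01+0.16j),  (-0.13-0.04j),  0.06+0.01j], [(0.18+0.03j),  -0.06+0.14j,  (0.02-0.06j)], [(-0.02-0.06j),  (0.05-0j),  (-0.02+0j)]] + [[-0.01-0.16j, (-0.13+0.04j), 0.06-0.01j], [0.18-0.03j, -0.06-0.14j, 0.02+0.06j], [-0.02+0.06j, (0.05+0j), (-0.02-0j)]] + [[-0.00+0.00j, (-0-0j), -0.00+0.00j], [(-0.01+0j), -0.00-0.00j, (-0.02+0j)], [(-0.02+0j), -0.01-0.00j, -0.05+0.00j]]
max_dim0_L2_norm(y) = 0.35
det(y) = -0.01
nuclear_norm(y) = 0.73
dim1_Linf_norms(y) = [0.27, 0.35, 0.1]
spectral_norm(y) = 0.40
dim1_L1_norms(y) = [0.4, 0.49, 0.24]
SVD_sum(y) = [[0.13, -0.11, 0.04], [0.26, -0.21, 0.08], [-0.09, 0.07, -0.03]] + [[-0.15, -0.15, 0.08], [0.09, 0.09, -0.05], [0.04, 0.04, -0.02]] + [[-0.00, -0.01, -0.01], [-0.00, -0.0, -0.01], [-0.00, -0.02, -0.04]]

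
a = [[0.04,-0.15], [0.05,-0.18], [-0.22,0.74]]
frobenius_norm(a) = 0.81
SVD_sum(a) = [[0.04, -0.15], [0.05, -0.18], [-0.22, 0.74]] + [[-0.0, -0.00], [-0.00, -0.00], [-0.00, -0.00]]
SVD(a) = [[-0.19, -0.77], [-0.23, -0.56], [0.95, -0.29]] @ diag([0.8093033373980159, 0.005301705049654201]) @ [[-0.28,0.96],  [0.96,0.28]]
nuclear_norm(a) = 0.81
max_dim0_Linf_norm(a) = 0.74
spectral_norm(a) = 0.81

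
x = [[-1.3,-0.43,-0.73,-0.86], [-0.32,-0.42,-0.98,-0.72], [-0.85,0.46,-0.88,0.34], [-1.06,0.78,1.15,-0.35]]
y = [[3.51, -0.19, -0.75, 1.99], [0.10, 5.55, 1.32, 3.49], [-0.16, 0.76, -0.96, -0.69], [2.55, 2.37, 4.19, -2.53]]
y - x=[[4.81, 0.24, -0.02, 2.85], [0.42, 5.97, 2.3, 4.21], [0.69, 0.3, -0.08, -1.03], [3.61, 1.59, 3.04, -2.18]]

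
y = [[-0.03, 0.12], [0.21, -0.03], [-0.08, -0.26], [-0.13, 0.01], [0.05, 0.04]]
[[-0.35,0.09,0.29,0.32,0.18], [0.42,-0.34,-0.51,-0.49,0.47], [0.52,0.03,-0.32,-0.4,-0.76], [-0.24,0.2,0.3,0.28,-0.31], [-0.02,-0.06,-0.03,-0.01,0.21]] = y@[[1.65, -1.55, -2.16, -2.00, 2.56],  [-2.5, 0.35, 1.88, 2.17, 2.13]]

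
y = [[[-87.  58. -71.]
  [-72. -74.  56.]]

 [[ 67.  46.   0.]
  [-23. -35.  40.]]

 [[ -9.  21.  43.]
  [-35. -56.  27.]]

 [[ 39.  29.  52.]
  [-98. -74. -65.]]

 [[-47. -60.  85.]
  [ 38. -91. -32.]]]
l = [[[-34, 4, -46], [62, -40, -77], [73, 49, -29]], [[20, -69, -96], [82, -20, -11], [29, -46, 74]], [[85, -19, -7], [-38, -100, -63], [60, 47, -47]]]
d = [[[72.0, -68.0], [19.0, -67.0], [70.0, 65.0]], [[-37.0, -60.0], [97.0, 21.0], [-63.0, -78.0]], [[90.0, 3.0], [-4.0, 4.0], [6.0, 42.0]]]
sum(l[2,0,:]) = 59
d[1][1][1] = 21.0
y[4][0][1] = -60.0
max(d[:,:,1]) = 65.0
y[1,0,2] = 0.0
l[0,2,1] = 49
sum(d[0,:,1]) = -70.0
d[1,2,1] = -78.0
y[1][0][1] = 46.0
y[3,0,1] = 29.0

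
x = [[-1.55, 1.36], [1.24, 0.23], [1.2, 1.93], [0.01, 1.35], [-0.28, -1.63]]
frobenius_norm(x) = 3.95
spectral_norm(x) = 3.21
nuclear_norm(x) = 5.50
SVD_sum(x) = [[0.2, 1.01], [0.09, 0.46], [0.42, 2.09], [0.26, 1.30], [-0.32, -1.62]] + [[-1.75, 0.35],[1.15, -0.23],[0.78, -0.16],[-0.25, 0.05],[0.04, -0.01]]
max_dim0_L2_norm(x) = 3.18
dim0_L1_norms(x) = [4.28, 6.5]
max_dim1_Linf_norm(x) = 1.93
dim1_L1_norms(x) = [2.91, 1.47, 3.13, 1.36, 1.91]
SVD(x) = [[-0.32, 0.78], [-0.15, -0.51], [-0.66, -0.35], [-0.41, 0.11], [0.52, -0.02]] @ diag([3.2091199519562634, 2.2949834713906387]) @ [[-0.2, -0.98], [-0.98, 0.20]]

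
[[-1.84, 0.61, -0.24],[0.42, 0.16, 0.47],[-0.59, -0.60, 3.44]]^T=[[-1.84, 0.42, -0.59], [0.61, 0.16, -0.6], [-0.24, 0.47, 3.44]]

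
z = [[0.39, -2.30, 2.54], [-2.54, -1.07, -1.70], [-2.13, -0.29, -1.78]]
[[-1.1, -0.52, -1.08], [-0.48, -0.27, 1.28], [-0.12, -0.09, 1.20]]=z @ [[0.03,0.02,-0.21],[0.44,0.22,-0.03],[-0.04,-0.01,-0.42]]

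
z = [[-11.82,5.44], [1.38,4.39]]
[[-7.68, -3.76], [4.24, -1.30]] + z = [[-19.50, 1.68], [5.62, 3.09]]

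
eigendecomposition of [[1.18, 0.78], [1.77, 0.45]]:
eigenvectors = [[0.67, -0.44], [0.74, 0.90]]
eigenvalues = [2.05, -0.42]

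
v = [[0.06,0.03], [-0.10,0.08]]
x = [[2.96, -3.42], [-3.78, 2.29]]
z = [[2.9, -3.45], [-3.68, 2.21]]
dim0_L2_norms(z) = [4.69, 4.1]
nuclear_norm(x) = 7.23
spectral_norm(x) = 6.25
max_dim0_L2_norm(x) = 4.8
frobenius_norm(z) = 6.22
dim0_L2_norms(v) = [0.12, 0.09]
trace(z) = 5.11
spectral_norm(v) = 0.13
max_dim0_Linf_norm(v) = 0.1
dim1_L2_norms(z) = [4.51, 4.29]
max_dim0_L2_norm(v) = 0.12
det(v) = 0.01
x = v + z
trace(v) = 0.14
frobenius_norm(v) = 0.14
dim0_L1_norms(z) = [6.58, 5.66]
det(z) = -6.29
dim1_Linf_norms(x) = [3.42, 3.78]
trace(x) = 5.25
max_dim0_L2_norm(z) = 4.69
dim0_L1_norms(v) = [0.16, 0.11]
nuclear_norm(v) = 0.19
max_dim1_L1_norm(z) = 6.35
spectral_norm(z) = 6.14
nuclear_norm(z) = 7.16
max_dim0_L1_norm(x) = 6.74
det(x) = -6.15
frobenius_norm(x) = 6.32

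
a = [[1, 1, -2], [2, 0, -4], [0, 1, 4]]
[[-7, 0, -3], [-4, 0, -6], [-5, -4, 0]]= a @ [[-2, -2, -3], [-5, 0, 0], [0, -1, 0]]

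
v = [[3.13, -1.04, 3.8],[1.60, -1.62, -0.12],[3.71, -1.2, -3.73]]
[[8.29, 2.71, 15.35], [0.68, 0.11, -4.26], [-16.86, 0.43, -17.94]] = v @ [[-2.22, 0.63, 0.49], [-2.85, 0.53, 2.79], [3.23, 0.34, 4.40]]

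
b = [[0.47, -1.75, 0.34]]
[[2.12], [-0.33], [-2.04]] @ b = [[1.00, -3.71, 0.72], [-0.16, 0.58, -0.11], [-0.96, 3.57, -0.69]]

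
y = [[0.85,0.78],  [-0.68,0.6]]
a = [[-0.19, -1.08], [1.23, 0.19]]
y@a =[[0.80,-0.77],[0.87,0.85]]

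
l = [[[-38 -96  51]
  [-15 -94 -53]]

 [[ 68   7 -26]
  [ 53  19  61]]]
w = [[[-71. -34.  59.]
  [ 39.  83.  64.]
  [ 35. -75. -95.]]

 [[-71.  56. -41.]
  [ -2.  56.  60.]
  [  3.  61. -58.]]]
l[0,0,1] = -96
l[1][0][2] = -26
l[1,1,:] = [53, 19, 61]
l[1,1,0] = 53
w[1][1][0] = -2.0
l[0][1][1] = -94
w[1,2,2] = -58.0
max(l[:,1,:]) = 61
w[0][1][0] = 39.0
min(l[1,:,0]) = 53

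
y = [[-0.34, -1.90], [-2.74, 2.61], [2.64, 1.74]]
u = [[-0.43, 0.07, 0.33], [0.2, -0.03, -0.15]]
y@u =[[-0.23, 0.03, 0.17], [1.70, -0.27, -1.3], [-0.79, 0.13, 0.61]]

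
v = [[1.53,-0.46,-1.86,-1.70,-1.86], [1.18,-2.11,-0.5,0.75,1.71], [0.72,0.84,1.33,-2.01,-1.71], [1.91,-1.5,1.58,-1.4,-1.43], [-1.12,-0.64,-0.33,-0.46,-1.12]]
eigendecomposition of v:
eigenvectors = [[(0.06-0.39j), (0.06+0.39j), (0.11+0.54j), (0.11-0.54j), (-0.58+0j)], [(-0.6+0j), (-0.6-0j), 0.02+0.15j, (0.02-0.15j), -0.12+0.00j], [(0.09-0.22j), (0.09+0.22j), (0.38+0.15j), 0.38-0.15j, 0j], [-0.43-0.31j, (-0.43+0.31j), (0.61+0j), (0.61-0j), (-0.66+0j)], [0.17-0.33j, (0.17+0.33j), (-0.35-0.05j), (-0.35+0.05j), (0.47+0j)]]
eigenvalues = [(-2.11+1.94j), (-2.11-1.94j), (0.7+1.85j), (0.7-1.85j), (1.03+0j)]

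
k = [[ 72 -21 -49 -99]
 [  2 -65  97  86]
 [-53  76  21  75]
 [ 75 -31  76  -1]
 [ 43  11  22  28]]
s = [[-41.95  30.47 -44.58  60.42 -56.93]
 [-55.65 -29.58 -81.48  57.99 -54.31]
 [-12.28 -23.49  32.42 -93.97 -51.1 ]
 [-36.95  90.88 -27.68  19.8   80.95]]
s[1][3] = 57.99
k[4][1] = 11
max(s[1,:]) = 57.99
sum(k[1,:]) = 120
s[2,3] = -93.97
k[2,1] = 76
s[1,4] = -54.31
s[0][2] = -44.58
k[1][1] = -65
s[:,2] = [-44.58, -81.48, 32.42, -27.68]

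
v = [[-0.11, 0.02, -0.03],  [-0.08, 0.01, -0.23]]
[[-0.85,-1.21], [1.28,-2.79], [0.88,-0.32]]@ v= [[0.19, -0.03, 0.3], [0.08, -0.00, 0.60], [-0.07, 0.01, 0.05]]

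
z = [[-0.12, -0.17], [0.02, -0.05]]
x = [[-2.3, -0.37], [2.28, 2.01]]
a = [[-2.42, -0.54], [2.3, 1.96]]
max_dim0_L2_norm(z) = 0.18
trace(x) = -0.29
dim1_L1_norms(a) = [2.96, 4.26]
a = z + x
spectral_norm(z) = 0.21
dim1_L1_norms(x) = [2.67, 4.29]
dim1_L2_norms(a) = [2.48, 3.02]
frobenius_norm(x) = 3.83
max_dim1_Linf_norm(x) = 2.3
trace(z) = -0.17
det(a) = -3.50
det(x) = -3.78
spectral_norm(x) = 3.69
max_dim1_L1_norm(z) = 0.29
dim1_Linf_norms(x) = [2.3, 2.28]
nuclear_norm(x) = 4.71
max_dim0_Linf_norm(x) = 2.3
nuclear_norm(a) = 4.72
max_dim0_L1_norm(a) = 4.72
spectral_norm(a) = 3.80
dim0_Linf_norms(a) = [2.42, 1.96]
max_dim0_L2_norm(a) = 3.34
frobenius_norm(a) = 3.91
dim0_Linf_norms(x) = [2.3, 2.01]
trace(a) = -0.46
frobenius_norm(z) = 0.21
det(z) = 0.01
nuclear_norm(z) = 0.25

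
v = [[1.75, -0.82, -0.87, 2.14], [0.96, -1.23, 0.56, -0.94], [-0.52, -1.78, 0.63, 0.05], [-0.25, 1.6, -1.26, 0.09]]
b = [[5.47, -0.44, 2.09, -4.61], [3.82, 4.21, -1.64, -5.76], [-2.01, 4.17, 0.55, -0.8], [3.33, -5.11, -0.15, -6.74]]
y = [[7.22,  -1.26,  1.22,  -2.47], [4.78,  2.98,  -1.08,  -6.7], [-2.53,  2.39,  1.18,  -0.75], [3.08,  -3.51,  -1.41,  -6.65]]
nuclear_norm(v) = 7.97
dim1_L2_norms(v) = [3.01, 1.91, 1.96, 2.05]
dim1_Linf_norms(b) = [5.47, 5.76, 4.17, 6.74]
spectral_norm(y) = 12.79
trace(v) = 1.24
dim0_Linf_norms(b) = [5.47, 5.11, 2.09, 6.74]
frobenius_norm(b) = 15.13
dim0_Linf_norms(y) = [7.22, 3.51, 1.41, 6.7]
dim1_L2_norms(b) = [7.47, 8.26, 4.73, 9.09]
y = b + v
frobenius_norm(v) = 4.56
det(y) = -584.87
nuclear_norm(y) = 24.91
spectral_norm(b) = 12.38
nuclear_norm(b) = 25.62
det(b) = -697.28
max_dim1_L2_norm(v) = 3.01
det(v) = -6.52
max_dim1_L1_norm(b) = 15.43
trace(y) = 4.73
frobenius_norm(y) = 14.87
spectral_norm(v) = 3.15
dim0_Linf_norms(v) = [1.75, 1.78, 1.26, 2.14]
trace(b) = 3.49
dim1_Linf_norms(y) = [7.22, 6.7, 2.53, 6.65]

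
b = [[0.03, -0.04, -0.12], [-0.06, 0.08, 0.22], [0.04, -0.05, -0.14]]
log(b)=[[3.13, -8.0, -21.04], [-10.52, 3.47, 23.19], [6.52, -5.54, -19.73]]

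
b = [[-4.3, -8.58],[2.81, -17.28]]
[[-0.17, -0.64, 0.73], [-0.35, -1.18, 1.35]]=b@[[0.00, 0.01, -0.01],[0.02, 0.07, -0.08]]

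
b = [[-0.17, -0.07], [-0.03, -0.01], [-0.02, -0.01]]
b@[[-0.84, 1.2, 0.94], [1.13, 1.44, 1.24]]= [[0.06, -0.3, -0.25], [0.01, -0.05, -0.04], [0.01, -0.04, -0.03]]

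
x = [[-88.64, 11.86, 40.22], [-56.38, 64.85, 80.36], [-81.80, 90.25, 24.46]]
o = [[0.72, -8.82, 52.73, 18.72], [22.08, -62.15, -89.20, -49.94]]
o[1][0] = 22.08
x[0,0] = -88.64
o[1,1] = -62.15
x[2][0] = -81.8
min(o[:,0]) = 0.72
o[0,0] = 0.72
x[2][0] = -81.8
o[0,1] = -8.82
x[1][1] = 64.85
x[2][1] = 90.25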